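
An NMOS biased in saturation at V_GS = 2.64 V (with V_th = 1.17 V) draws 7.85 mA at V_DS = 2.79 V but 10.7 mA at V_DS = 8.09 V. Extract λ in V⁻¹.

λ = 0.0847 V⁻¹

With V_GS fixed, I_D ∝ (1 + λ V_DS) in saturation, so I_D2/I_D1 = (1 + λ V_DS2)/(1 + λ V_DS1).
10.7/7.85 = 1.363 = (1 + 8.09 λ)/(1 + 2.79 λ).
Solving: λ (I_D1 V_DS2 − I_D2 V_DS1) = I_D2 − I_D1, so λ = (10.7 − 7.85) / (7.85 × 8.09 − 10.7 × 2.79) = 2.85 / 33.7 = 0.0847 V⁻¹.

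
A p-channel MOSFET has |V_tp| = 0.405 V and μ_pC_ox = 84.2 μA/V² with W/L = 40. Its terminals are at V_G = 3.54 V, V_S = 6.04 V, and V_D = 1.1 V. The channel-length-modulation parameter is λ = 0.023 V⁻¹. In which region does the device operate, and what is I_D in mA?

V_SG = V_S − V_G = 6.04 − 3.54 = 2.5 V; V_SD = V_S − V_D = 6.04 − 1.1 = 4.94 V.
k_p = μ_pC_ox · (W/L) = 3.368 mA/V².
V_ov = V_SG − |V_tp| = 2.5 − 0.405 = 2.09 V.
Since V_SD = 4.94 V ≥ V_ov = 2.09 V, the device is in saturation.
I_D = ½ k_p V_ov² (1 + λ V_SD) = 0.5 × 3.368 × 2.09² × (1 + 0.023 × 4.94) = 8.23 mA.

Saturation; I_D = 8.23 mA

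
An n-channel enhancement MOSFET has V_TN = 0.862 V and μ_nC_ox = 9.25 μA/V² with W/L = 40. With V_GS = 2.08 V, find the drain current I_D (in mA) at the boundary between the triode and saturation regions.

I_D = 0.274 mA

At the boundary V_DS = V_ov = V_GS − V_TN = 2.08 − 0.862 = 1.22 V.
k_n = μ_nC_ox · (W/L) = 0.37 mA/V².
I_D = ½ k_n V_ov² = 0.5 × 0.37 × 1.22² = 0.274 mA.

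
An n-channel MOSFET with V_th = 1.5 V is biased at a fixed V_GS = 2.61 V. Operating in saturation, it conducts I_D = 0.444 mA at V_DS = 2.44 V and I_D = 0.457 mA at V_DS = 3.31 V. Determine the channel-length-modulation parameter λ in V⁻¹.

With V_GS fixed, I_D ∝ (1 + λ V_DS) in saturation, so I_D2/I_D1 = (1 + λ V_DS2)/(1 + λ V_DS1).
0.457/0.444 = 1.029 = (1 + 3.31 λ)/(1 + 2.44 λ).
Solving: λ (I_D1 V_DS2 − I_D2 V_DS1) = I_D2 − I_D1, so λ = (0.457 − 0.444) / (0.444 × 3.31 − 0.457 × 2.44) = 0.013 / 0.355 = 0.0367 V⁻¹.

λ = 0.0367 V⁻¹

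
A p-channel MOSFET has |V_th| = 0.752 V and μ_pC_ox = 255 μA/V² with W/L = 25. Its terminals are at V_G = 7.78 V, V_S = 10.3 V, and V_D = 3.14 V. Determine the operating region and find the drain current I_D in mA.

V_SG = V_S − V_G = 10.3 − 7.78 = 2.52 V; V_SD = V_S − V_D = 10.3 − 3.14 = 7.16 V.
k_p = μ_pC_ox · (W/L) = 6.375 mA/V².
V_ov = V_SG − |V_th| = 2.52 − 0.752 = 1.77 V.
Since V_SD = 7.16 V ≥ V_ov = 1.77 V, the device is in saturation.
I_D = ½ k_p V_ov² = 0.5 × 6.375 × 1.77² = 9.96 mA.

Saturation; I_D = 9.96 mA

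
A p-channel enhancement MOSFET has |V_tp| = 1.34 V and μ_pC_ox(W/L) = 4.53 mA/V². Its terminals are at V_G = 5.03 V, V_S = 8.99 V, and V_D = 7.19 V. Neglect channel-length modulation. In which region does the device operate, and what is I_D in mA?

Triode; I_D = 14.0 mA

V_SG = V_S − V_G = 8.99 − 5.03 = 3.96 V; V_SD = V_S − V_D = 8.99 − 7.19 = 1.8 V.
V_ov = V_SG − |V_tp| = 3.96 − 1.34 = 2.62 V.
Since V_SD = 1.8 V < V_ov = 2.62 V, the device is in the triode region.
I_D = k_p [V_ov · V_SD − ½ V_SD²] = 4.53 × [2.62 × 1.8 − 0.5 × 1.8²] = 14 mA.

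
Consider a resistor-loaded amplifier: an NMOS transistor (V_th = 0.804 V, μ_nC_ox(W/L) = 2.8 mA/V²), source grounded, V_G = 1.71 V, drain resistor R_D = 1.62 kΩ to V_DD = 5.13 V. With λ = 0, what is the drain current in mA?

V_GS = V_G = 1.71 V, so V_ov = 1.71 − 0.804 = 0.906 V.
Assume saturation: I_D = ½ k_n V_ov² = 0.5 × 2.8 × 0.906² = 1.15 mA, giving V_DS = V_DD − I_D R_D = 5.13 − 1.15 × 1.62 = 3.27 V.
V_DS = 3.27 V ≥ V_ov = 0.906 V, confirming saturation.

I_D = 1.15 mA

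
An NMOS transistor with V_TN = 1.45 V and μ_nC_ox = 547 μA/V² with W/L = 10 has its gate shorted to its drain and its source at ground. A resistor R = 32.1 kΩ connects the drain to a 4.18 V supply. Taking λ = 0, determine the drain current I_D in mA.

I_D = 0.0797 mA

With gate tied to drain, V_GS = V_DS ≥ V_GS − V_TN, so the device is in saturation.
k_n = μ_nC_ox · (W/L) = 5.47 mA/V².
KCL at the drain: ½ k_n (V_GS − V_TN)² = (V_DD − V_GS)/R.
Let x = V_GS − 1.45. Then 87.8 x² + x − 2.73 = 0, giving x = 0.171 V (positive root), so V_GS = 1.62 V.
I_D = (V_DD − V_GS)/R = (4.18 − 1.62) / 32.1 = 0.0797 mA.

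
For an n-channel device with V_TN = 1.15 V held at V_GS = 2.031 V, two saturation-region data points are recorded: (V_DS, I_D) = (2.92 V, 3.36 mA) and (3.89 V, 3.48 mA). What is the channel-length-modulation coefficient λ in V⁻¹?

With V_GS fixed, I_D ∝ (1 + λ V_DS) in saturation, so I_D2/I_D1 = (1 + λ V_DS2)/(1 + λ V_DS1).
3.48/3.36 = 1.036 = (1 + 3.89 λ)/(1 + 2.92 λ).
Solving: λ (I_D1 V_DS2 − I_D2 V_DS1) = I_D2 − I_D1, so λ = (3.48 − 3.36) / (3.36 × 3.89 − 3.48 × 2.92) = 0.12 / 2.91 = 0.0413 V⁻¹.

λ = 0.0413 V⁻¹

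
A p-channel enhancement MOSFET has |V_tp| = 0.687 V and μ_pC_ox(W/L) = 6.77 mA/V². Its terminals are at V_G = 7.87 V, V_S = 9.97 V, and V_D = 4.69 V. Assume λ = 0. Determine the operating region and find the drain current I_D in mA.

V_SG = V_S − V_G = 9.97 − 7.87 = 2.1 V; V_SD = V_S − V_D = 9.97 − 4.69 = 5.28 V.
V_ov = V_SG − |V_tp| = 2.1 − 0.687 = 1.41 V.
Since V_SD = 5.28 V ≥ V_ov = 1.41 V, the device is in saturation.
I_D = ½ k_p V_ov² = 0.5 × 6.77 × 1.41² = 6.76 mA.

Saturation; I_D = 6.76 mA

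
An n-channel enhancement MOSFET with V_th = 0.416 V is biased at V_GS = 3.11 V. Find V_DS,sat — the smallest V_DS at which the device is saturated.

The boundary between triode and saturation is V_DS = V_GS − V_th = V_ov.
V_ov = 3.11 − 0.416 = 2.69 V.

V_DS,sat = 2.69 V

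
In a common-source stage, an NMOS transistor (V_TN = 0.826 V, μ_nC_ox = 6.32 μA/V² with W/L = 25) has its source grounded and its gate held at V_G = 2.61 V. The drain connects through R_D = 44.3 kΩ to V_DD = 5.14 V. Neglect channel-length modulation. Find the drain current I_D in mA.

I_D = 0.106 mA

V_GS = V_G = 2.61 V, so V_ov = 2.61 − 0.826 = 1.78 V.
k_n = μ_nC_ox · (W/L) = 0.158 mA/V².
Assume saturation: I_D = ½ k_n V_ov² = 0.5 × 0.158 × 1.78² = 0.251 mA, giving V_DS = V_DD − I_D R_D = 5.14 − 0.251 × 44.3 = -6 V.
But -6 V < V_ov = 1.78 V, so the device is actually in triode.
In triode I_D = k_n[V_ov V_DS − ½ V_DS²] and I_D = (V_DD − V_DS)/R_D. Equating: 3.5 V_DS² − 13.49 V_DS + 5.14 = 0, giving V_DS = 0.429 V (the root below V_ov).
I_D = (5.14 − 0.429) / 44.3 = 0.106 mA.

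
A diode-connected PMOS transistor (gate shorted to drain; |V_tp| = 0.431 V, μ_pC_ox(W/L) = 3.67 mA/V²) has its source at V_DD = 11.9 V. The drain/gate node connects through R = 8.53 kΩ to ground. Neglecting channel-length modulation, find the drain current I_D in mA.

I_D = 1.25 mA

With gate tied to drain, V_SG = V_SD ≥ V_SG − |V_tp|, so the device is in saturation.
KCL at the drain: ½ k_p (V_SG − |V_tp|)² = (V_DD − V_SG)/R.
Let x = V_SG − 0.431. Then 15.7 x² + x − 11.47 = 0, giving x = 0.825 V (positive root), so V_SG = 1.26 V.
I_D = (V_DD − V_SG)/R = (11.9 − 1.26) / 8.53 = 1.25 mA.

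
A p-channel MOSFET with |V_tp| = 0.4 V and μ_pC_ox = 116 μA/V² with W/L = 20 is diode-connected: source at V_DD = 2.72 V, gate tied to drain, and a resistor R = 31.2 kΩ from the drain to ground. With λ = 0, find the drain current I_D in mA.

With gate tied to drain, V_SG = V_SD ≥ V_SG − |V_tp|, so the device is in saturation.
k_p = μ_pC_ox · (W/L) = 2.32 mA/V².
KCL at the drain: ½ k_p (V_SG − |V_tp|)² = (V_DD − V_SG)/R.
Let x = V_SG − 0.4. Then 36.2 x² + x − 2.32 = 0, giving x = 0.24 V (positive root), so V_SG = 0.64 V.
I_D = (V_DD − V_SG)/R = (2.72 − 0.64) / 31.2 = 0.0667 mA.

I_D = 0.0667 mA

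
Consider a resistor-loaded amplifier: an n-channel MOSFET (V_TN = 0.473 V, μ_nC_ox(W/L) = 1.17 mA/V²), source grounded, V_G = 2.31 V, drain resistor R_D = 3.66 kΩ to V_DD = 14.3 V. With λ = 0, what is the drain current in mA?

I_D = 1.97 mA

V_GS = V_G = 2.31 V, so V_ov = 2.31 − 0.473 = 1.84 V.
Assume saturation: I_D = ½ k_n V_ov² = 0.5 × 1.17 × 1.84² = 1.97 mA, giving V_DS = V_DD − I_D R_D = 14.3 − 1.97 × 3.66 = 7.07 V.
V_DS = 7.07 V ≥ V_ov = 1.84 V, confirming saturation.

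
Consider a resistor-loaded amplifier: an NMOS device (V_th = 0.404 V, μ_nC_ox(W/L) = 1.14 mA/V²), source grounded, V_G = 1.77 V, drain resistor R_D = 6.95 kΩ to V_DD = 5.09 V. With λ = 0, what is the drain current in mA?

V_GS = V_G = 1.77 V, so V_ov = 1.77 − 0.404 = 1.37 V.
Assume saturation: I_D = ½ k_n V_ov² = 0.5 × 1.14 × 1.37² = 1.06 mA, giving V_DS = V_DD − I_D R_D = 5.09 − 1.06 × 6.95 = -2.3 V.
But -2.3 V < V_ov = 1.37 V, so the device is actually in triode.
In triode I_D = k_n[V_ov V_DS − ½ V_DS²] and I_D = (V_DD − V_DS)/R_D. Equating: 3.96 V_DS² − 11.82 V_DS + 5.09 = 0, giving V_DS = 0.522 V (the root below V_ov).
I_D = (5.09 − 0.522) / 6.95 = 0.657 mA.

I_D = 0.657 mA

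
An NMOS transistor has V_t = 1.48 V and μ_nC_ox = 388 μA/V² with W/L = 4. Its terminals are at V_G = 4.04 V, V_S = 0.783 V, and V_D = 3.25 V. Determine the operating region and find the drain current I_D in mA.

V_GS = V_G − V_S = 4.04 − 0.783 = 3.26 V; V_DS = V_D − V_S = 3.25 − 0.783 = 2.47 V.
k_n = μ_nC_ox · (W/L) = 1.552 mA/V².
V_ov = V_GS − V_t = 3.26 − 1.48 = 1.78 V.
Since V_DS = 2.47 V ≥ V_ov = 1.78 V, the device is in saturation.
I_D = ½ k_n V_ov² = 0.5 × 1.552 × 1.78² = 2.45 mA.

Saturation; I_D = 2.45 mA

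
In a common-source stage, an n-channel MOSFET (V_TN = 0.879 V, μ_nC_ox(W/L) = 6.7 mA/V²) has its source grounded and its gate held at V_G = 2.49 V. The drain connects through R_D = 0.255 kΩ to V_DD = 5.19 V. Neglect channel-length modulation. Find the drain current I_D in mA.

V_GS = V_G = 2.49 V, so V_ov = 2.49 − 0.879 = 1.61 V.
Assume saturation: I_D = ½ k_n V_ov² = 0.5 × 6.7 × 1.61² = 8.69 mA, giving V_DS = V_DD − I_D R_D = 5.19 − 8.69 × 0.255 = 2.97 V.
V_DS = 2.97 V ≥ V_ov = 1.61 V, confirming saturation.

I_D = 8.69 mA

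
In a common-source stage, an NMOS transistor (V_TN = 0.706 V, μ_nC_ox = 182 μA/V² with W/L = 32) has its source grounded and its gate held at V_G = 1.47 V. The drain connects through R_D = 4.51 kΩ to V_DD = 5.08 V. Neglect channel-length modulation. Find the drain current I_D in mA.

I_D = 1.06 mA

V_GS = V_G = 1.47 V, so V_ov = 1.47 − 0.706 = 0.764 V.
k_n = μ_nC_ox · (W/L) = 5.824 mA/V².
Assume saturation: I_D = ½ k_n V_ov² = 0.5 × 5.824 × 0.764² = 1.7 mA, giving V_DS = V_DD − I_D R_D = 5.08 − 1.7 × 4.51 = -2.59 V.
But -2.59 V < V_ov = 0.764 V, so the device is actually in triode.
In triode I_D = k_n[V_ov V_DS − ½ V_DS²] and I_D = (V_DD − V_DS)/R_D. Equating: 13.1 V_DS² − 21.07 V_DS + 5.08 = 0, giving V_DS = 0.296 V (the root below V_ov).
I_D = (5.08 − 0.296) / 4.51 = 1.06 mA.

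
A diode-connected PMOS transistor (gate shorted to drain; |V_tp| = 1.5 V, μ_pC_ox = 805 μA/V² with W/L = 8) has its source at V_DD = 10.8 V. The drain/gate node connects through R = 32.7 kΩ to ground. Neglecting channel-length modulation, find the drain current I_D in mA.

With gate tied to drain, V_SG = V_SD ≥ V_SG − |V_tp|, so the device is in saturation.
k_p = μ_pC_ox · (W/L) = 6.44 mA/V².
KCL at the drain: ½ k_p (V_SG − |V_tp|)² = (V_DD − V_SG)/R.
Let x = V_SG − 1.5. Then 105 x² + x − 9.3 = 0, giving x = 0.292 V (positive root), so V_SG = 1.79 V.
I_D = (V_DD − V_SG)/R = (10.8 − 1.79) / 32.7 = 0.275 mA.

I_D = 0.275 mA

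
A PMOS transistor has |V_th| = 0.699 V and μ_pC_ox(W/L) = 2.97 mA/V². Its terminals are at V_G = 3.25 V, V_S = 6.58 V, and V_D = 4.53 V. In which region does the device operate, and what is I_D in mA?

V_SG = V_S − V_G = 6.58 − 3.25 = 3.33 V; V_SD = V_S − V_D = 6.58 − 4.53 = 2.05 V.
V_ov = V_SG − |V_th| = 3.33 − 0.699 = 2.63 V.
Since V_SD = 2.05 V < V_ov = 2.63 V, the device is in the triode region.
I_D = k_p [V_ov · V_SD − ½ V_SD²] = 2.97 × [2.63 × 2.05 − 0.5 × 2.05²] = 9.78 mA.

Triode; I_D = 9.78 mA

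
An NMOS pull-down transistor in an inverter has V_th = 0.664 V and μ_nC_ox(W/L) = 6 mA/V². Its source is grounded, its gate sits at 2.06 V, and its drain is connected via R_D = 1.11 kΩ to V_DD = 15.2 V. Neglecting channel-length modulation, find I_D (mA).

V_GS = V_G = 2.06 V, so V_ov = 2.06 − 0.664 = 1.4 V.
Assume saturation: I_D = ½ k_n V_ov² = 0.5 × 6 × 1.4² = 5.85 mA, giving V_DS = V_DD − I_D R_D = 15.2 − 5.85 × 1.11 = 8.71 V.
V_DS = 8.71 V ≥ V_ov = 1.4 V, confirming saturation.

I_D = 5.85 mA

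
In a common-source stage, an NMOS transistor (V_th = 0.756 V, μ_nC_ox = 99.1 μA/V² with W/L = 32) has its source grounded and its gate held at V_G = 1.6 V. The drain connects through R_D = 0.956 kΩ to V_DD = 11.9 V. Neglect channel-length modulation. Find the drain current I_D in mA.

I_D = 1.13 mA

V_GS = V_G = 1.6 V, so V_ov = 1.6 − 0.756 = 0.844 V.
k_n = μ_nC_ox · (W/L) = 3.171 mA/V².
Assume saturation: I_D = ½ k_n V_ov² = 0.5 × 3.171 × 0.844² = 1.13 mA, giving V_DS = V_DD − I_D R_D = 11.9 − 1.13 × 0.956 = 10.8 V.
V_DS = 10.8 V ≥ V_ov = 0.844 V, confirming saturation.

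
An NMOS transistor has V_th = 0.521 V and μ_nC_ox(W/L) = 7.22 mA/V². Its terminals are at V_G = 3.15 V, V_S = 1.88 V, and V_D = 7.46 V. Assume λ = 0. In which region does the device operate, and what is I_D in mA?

V_GS = V_G − V_S = 3.15 − 1.88 = 1.27 V; V_DS = V_D − V_S = 7.46 − 1.88 = 5.58 V.
V_ov = V_GS − V_th = 1.27 − 0.521 = 0.749 V.
Since V_DS = 5.58 V ≥ V_ov = 0.749 V, the device is in saturation.
I_D = ½ k_n V_ov² = 0.5 × 7.22 × 0.749² = 2.03 mA.

Saturation; I_D = 2.03 mA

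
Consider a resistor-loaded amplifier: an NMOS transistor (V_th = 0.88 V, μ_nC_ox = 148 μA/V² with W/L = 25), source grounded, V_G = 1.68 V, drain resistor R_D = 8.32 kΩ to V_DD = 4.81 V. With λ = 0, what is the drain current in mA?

V_GS = V_G = 1.68 V, so V_ov = 1.68 − 0.88 = 0.8 V.
k_n = μ_nC_ox · (W/L) = 3.7 mA/V².
Assume saturation: I_D = ½ k_n V_ov² = 0.5 × 3.7 × 0.8² = 1.18 mA, giving V_DS = V_DD − I_D R_D = 4.81 − 1.18 × 8.32 = -5.04 V.
But -5.04 V < V_ov = 0.8 V, so the device is actually in triode.
In triode I_D = k_n[V_ov V_DS − ½ V_DS²] and I_D = (V_DD − V_DS)/R_D. Equating: 15.4 V_DS² − 25.63 V_DS + 4.81 = 0, giving V_DS = 0.216 V (the root below V_ov).
I_D = (4.81 − 0.216) / 8.32 = 0.552 mA.

I_D = 0.552 mA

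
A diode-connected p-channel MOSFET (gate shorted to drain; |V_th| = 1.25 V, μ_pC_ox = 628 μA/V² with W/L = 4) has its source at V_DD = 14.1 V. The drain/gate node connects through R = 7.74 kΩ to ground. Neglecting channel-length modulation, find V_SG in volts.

With gate tied to drain, V_SG = V_SD ≥ V_SG − |V_th|, so the device is in saturation.
k_p = μ_pC_ox · (W/L) = 2.512 mA/V².
KCL at the drain: ½ k_p (V_SG − |V_th|)² = (V_DD − V_SG)/R.
Let x = V_SG − 1.25. Then 9.72 x² + x − 12.85 = 0, giving x = 1.1 V (positive root), so V_SG = 2.35 V.
I_D = (V_DD − V_SG)/R = (14.1 − 2.35) / 7.74 = 1.52 mA.

V_SG = 2.35 V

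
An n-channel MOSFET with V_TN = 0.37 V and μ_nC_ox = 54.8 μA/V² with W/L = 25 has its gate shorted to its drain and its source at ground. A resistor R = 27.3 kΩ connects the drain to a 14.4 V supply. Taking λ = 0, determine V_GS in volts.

V_GS = 1.21 V

With gate tied to drain, V_GS = V_DS ≥ V_GS − V_TN, so the device is in saturation.
k_n = μ_nC_ox · (W/L) = 1.37 mA/V².
KCL at the drain: ½ k_n (V_GS − V_TN)² = (V_DD − V_GS)/R.
Let x = V_GS − 0.37. Then 18.7 x² + x − 14.03 = 0, giving x = 0.84 V (positive root), so V_GS = 1.21 V.
I_D = (V_DD − V_GS)/R = (14.4 − 1.21) / 27.3 = 0.483 mA.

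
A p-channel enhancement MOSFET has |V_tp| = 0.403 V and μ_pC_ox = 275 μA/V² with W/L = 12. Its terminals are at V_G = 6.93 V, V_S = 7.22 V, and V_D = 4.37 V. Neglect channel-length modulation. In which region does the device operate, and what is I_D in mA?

V_SG = V_S − V_G = 7.22 − 6.93 = 0.29 V; V_SD = V_S − V_D = 7.22 − 4.37 = 2.85 V.
V_SG = 0.29 V < |V_tp| = 0.403 V, so the transistor is in cutoff.

Cutoff; I_D = 0 mA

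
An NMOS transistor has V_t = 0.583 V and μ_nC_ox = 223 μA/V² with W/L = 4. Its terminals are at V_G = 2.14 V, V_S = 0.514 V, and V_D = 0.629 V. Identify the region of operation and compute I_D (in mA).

V_GS = V_G − V_S = 2.14 − 0.514 = 1.63 V; V_DS = V_D − V_S = 0.629 − 0.514 = 0.115 V.
k_n = μ_nC_ox · (W/L) = 0.892 mA/V².
V_ov = V_GS − V_t = 1.63 − 0.583 = 1.04 V.
Since V_DS = 0.115 V < V_ov = 1.04 V, the device is in the triode region.
I_D = k_n [V_ov · V_DS − ½ V_DS²] = 0.892 × [1.04 × 0.115 − 0.5 × 0.115²] = 0.101 mA.

Triode; I_D = 0.101 mA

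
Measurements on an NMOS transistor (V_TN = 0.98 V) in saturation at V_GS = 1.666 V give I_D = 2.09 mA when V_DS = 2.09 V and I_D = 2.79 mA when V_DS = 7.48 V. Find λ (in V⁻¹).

With V_GS fixed, I_D ∝ (1 + λ V_DS) in saturation, so I_D2/I_D1 = (1 + λ V_DS2)/(1 + λ V_DS1).
2.79/2.09 = 1.335 = (1 + 7.48 λ)/(1 + 2.09 λ).
Solving: λ (I_D1 V_DS2 − I_D2 V_DS1) = I_D2 − I_D1, so λ = (2.79 − 2.09) / (2.09 × 7.48 − 2.79 × 2.09) = 0.7 / 9.8 = 0.0714 V⁻¹.

λ = 0.0714 V⁻¹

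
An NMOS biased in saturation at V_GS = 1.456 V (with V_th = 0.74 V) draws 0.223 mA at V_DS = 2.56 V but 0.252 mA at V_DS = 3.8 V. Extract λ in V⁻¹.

With V_GS fixed, I_D ∝ (1 + λ V_DS) in saturation, so I_D2/I_D1 = (1 + λ V_DS2)/(1 + λ V_DS1).
0.252/0.223 = 1.13 = (1 + 3.8 λ)/(1 + 2.56 λ).
Solving: λ (I_D1 V_DS2 − I_D2 V_DS1) = I_D2 − I_D1, so λ = (0.252 − 0.223) / (0.223 × 3.8 − 0.252 × 2.56) = 0.029 / 0.202 = 0.143 V⁻¹.

λ = 0.143 V⁻¹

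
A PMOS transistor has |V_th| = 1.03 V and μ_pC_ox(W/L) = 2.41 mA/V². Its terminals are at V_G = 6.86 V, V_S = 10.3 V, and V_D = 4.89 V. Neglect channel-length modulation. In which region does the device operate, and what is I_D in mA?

Saturation; I_D = 7.00 mA

V_SG = V_S − V_G = 10.3 − 6.86 = 3.44 V; V_SD = V_S − V_D = 10.3 − 4.89 = 5.41 V.
V_ov = V_SG − |V_th| = 3.44 − 1.03 = 2.41 V.
Since V_SD = 5.41 V ≥ V_ov = 2.41 V, the device is in saturation.
I_D = ½ k_p V_ov² = 0.5 × 2.41 × 2.41² = 7 mA.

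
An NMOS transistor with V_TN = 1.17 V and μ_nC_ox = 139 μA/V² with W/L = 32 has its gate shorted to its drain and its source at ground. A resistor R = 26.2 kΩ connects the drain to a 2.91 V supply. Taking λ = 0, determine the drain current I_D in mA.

With gate tied to drain, V_GS = V_DS ≥ V_GS − V_TN, so the device is in saturation.
k_n = μ_nC_ox · (W/L) = 4.448 mA/V².
KCL at the drain: ½ k_n (V_GS − V_TN)² = (V_DD − V_GS)/R.
Let x = V_GS − 1.17. Then 58.3 x² + x − 1.74 = 0, giving x = 0.164 V (positive root), so V_GS = 1.33 V.
I_D = (V_DD − V_GS)/R = (2.91 − 1.33) / 26.2 = 0.0601 mA.

I_D = 0.0601 mA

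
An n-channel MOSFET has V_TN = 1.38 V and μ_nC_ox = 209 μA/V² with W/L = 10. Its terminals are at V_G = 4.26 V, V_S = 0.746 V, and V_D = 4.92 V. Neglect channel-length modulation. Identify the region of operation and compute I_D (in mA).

Saturation; I_D = 4.76 mA

V_GS = V_G − V_S = 4.26 − 0.746 = 3.51 V; V_DS = V_D − V_S = 4.92 − 0.746 = 4.17 V.
k_n = μ_nC_ox · (W/L) = 2.09 mA/V².
V_ov = V_GS − V_TN = 3.51 − 1.38 = 2.13 V.
Since V_DS = 4.17 V ≥ V_ov = 2.13 V, the device is in saturation.
I_D = ½ k_n V_ov² = 0.5 × 2.09 × 2.13² = 4.76 mA.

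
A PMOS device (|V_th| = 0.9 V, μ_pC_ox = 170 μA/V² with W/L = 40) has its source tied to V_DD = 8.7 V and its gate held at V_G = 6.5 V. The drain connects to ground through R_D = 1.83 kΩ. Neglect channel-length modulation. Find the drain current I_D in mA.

V_SG = V_DD − V_G = 8.7 − 6.5 = 2.2 V, so V_ov = 2.2 − 0.9 = 1.3 V.
k_p = μ_pC_ox · (W/L) = 6.8 mA/V².
Assume saturation: I_D = ½ k_p V_ov² = 0.5 × 6.8 × 1.3² = 5.75 mA, giving V_SD = V_DD − I_D R_D = 8.7 − 5.75 × 1.83 = -1.82 V.
But -1.82 V < V_ov = 1.3 V, so the device is actually in triode.
In triode I_D = k_p[V_ov V_SD − ½ V_SD²] and I_D = (V_DD − V_SD)/R_D. Equating: 6.22 V_SD² − 17.18 V_SD + 8.7 = 0, giving V_SD = 0.668 V (the root below V_ov).
I_D = (8.7 − 0.668) / 1.83 = 4.39 mA.

I_D = 4.39 mA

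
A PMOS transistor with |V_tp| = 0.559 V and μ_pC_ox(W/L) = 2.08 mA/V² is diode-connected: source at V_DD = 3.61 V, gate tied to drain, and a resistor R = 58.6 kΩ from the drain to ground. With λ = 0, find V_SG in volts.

With gate tied to drain, V_SG = V_SD ≥ V_SG − |V_tp|, so the device is in saturation.
KCL at the drain: ½ k_p (V_SG − |V_tp|)² = (V_DD − V_SG)/R.
Let x = V_SG − 0.559. Then 60.9 x² + x − 3.051 = 0, giving x = 0.216 V (positive root), so V_SG = 0.775 V.
I_D = (V_DD − V_SG)/R = (3.61 − 0.775) / 58.6 = 0.0484 mA.

V_SG = 0.775 V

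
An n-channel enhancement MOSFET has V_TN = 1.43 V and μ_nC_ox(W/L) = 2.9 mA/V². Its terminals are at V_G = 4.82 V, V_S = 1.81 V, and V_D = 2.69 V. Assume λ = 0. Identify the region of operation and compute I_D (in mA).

Triode; I_D = 2.91 mA

V_GS = V_G − V_S = 4.82 − 1.81 = 3.01 V; V_DS = V_D − V_S = 2.69 − 1.81 = 0.88 V.
V_ov = V_GS − V_TN = 3.01 − 1.43 = 1.58 V.
Since V_DS = 0.88 V < V_ov = 1.58 V, the device is in the triode region.
I_D = k_n [V_ov · V_DS − ½ V_DS²] = 2.9 × [1.58 × 0.88 − 0.5 × 0.88²] = 2.91 mA.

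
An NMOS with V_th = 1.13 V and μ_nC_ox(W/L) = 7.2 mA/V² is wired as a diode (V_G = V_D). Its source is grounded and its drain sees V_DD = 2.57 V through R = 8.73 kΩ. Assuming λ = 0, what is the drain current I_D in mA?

I_D = 0.142 mA

With gate tied to drain, V_GS = V_DS ≥ V_GS − V_th, so the device is in saturation.
KCL at the drain: ½ k_n (V_GS − V_th)² = (V_DD − V_GS)/R.
Let x = V_GS − 1.13. Then 31.4 x² + x − 1.44 = 0, giving x = 0.199 V (positive root), so V_GS = 1.33 V.
I_D = (V_DD − V_GS)/R = (2.57 − 1.33) / 8.73 = 0.142 mA.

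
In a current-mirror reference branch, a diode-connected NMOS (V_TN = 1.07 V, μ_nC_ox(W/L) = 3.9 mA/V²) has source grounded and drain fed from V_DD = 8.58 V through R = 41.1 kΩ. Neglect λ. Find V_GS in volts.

V_GS = 1.37 V

With gate tied to drain, V_GS = V_DS ≥ V_GS − V_TN, so the device is in saturation.
KCL at the drain: ½ k_n (V_GS − V_TN)² = (V_DD − V_GS)/R.
Let x = V_GS − 1.07. Then 80.1 x² + x − 7.51 = 0, giving x = 0.3 V (positive root), so V_GS = 1.37 V.
I_D = (V_DD − V_GS)/R = (8.58 − 1.37) / 41.1 = 0.175 mA.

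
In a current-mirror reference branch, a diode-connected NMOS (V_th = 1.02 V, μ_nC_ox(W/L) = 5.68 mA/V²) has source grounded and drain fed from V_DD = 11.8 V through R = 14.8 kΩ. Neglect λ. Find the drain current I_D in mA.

I_D = 0.695 mA

With gate tied to drain, V_GS = V_DS ≥ V_GS − V_th, so the device is in saturation.
KCL at the drain: ½ k_n (V_GS − V_th)² = (V_DD − V_GS)/R.
Let x = V_GS − 1.02. Then 42 x² + x − 10.78 = 0, giving x = 0.495 V (positive root), so V_GS = 1.51 V.
I_D = (V_DD − V_GS)/R = (11.8 − 1.51) / 14.8 = 0.695 mA.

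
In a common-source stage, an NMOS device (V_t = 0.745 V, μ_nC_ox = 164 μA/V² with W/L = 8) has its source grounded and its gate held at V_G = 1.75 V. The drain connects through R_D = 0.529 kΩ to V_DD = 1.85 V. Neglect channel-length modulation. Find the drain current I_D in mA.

V_GS = V_G = 1.75 V, so V_ov = 1.75 − 0.745 = 1 V.
k_n = μ_nC_ox · (W/L) = 1.312 mA/V².
Assume saturation: I_D = ½ k_n V_ov² = 0.5 × 1.312 × 1² = 0.663 mA, giving V_DS = V_DD − I_D R_D = 1.85 − 0.663 × 0.529 = 1.5 V.
V_DS = 1.5 V ≥ V_ov = 1 V, confirming saturation.

I_D = 0.663 mA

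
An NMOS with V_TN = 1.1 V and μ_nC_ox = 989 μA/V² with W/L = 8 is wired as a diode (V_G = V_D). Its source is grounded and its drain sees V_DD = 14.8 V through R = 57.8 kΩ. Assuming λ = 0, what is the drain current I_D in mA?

With gate tied to drain, V_GS = V_DS ≥ V_GS − V_TN, so the device is in saturation.
k_n = μ_nC_ox · (W/L) = 7.912 mA/V².
KCL at the drain: ½ k_n (V_GS − V_TN)² = (V_DD − V_GS)/R.
Let x = V_GS − 1.1. Then 229 x² + x − 13.7 = 0, giving x = 0.243 V (positive root), so V_GS = 1.34 V.
I_D = (V_DD − V_GS)/R = (14.8 − 1.34) / 57.8 = 0.233 mA.

I_D = 0.233 mA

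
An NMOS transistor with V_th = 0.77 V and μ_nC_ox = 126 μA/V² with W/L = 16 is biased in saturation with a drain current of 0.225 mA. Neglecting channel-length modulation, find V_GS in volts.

V_GS = 1.24 V

k_n = μ_nC_ox · (W/L) = 2.016 mA/V².
In saturation I_D = ½ k_n (V_GS − V_th)², so V_GS − V_th = √(2 I_D / k_n) = √(2 × 0.225 / 2.016) = 0.472 V.
V_GS = 0.77 + 0.472 = 1.24 V.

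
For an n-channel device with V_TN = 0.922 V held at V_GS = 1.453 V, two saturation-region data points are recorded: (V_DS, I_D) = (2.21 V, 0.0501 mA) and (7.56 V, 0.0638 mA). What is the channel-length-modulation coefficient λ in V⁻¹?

λ = 0.0576 V⁻¹

With V_GS fixed, I_D ∝ (1 + λ V_DS) in saturation, so I_D2/I_D1 = (1 + λ V_DS2)/(1 + λ V_DS1).
0.0638/0.0501 = 1.273 = (1 + 7.56 λ)/(1 + 2.21 λ).
Solving: λ (I_D1 V_DS2 − I_D2 V_DS1) = I_D2 − I_D1, so λ = (0.0638 − 0.0501) / (0.0501 × 7.56 − 0.0638 × 2.21) = 0.0137 / 0.238 = 0.0576 V⁻¹.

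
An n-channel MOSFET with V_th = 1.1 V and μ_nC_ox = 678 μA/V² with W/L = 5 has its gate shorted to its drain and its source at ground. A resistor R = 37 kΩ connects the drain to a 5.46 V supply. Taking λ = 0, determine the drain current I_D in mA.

With gate tied to drain, V_GS = V_DS ≥ V_GS − V_th, so the device is in saturation.
k_n = μ_nC_ox · (W/L) = 3.39 mA/V².
KCL at the drain: ½ k_n (V_GS − V_th)² = (V_DD − V_GS)/R.
Let x = V_GS − 1.1. Then 62.7 x² + x − 4.36 = 0, giving x = 0.256 V (positive root), so V_GS = 1.36 V.
I_D = (V_DD − V_GS)/R = (5.46 − 1.36) / 37 = 0.111 mA.

I_D = 0.111 mA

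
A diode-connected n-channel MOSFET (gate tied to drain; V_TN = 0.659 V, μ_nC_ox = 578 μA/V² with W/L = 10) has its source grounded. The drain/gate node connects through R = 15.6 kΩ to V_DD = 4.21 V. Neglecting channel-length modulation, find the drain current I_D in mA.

I_D = 0.210 mA

With gate tied to drain, V_GS = V_DS ≥ V_GS − V_TN, so the device is in saturation.
k_n = μ_nC_ox · (W/L) = 5.78 mA/V².
KCL at the drain: ½ k_n (V_GS − V_TN)² = (V_DD − V_GS)/R.
Let x = V_GS − 0.659. Then 45.1 x² + x − 3.551 = 0, giving x = 0.27 V (positive root), so V_GS = 0.929 V.
I_D = (V_DD − V_GS)/R = (4.21 − 0.929) / 15.6 = 0.21 mA.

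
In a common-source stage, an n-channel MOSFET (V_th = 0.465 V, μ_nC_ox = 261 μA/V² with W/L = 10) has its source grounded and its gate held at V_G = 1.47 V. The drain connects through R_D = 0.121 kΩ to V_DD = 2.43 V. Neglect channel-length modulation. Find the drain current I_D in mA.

V_GS = V_G = 1.47 V, so V_ov = 1.47 − 0.465 = 1 V.
k_n = μ_nC_ox · (W/L) = 2.61 mA/V².
Assume saturation: I_D = ½ k_n V_ov² = 0.5 × 2.61 × 1² = 1.32 mA, giving V_DS = V_DD − I_D R_D = 2.43 − 1.32 × 0.121 = 2.27 V.
V_DS = 2.27 V ≥ V_ov = 1 V, confirming saturation.

I_D = 1.32 mA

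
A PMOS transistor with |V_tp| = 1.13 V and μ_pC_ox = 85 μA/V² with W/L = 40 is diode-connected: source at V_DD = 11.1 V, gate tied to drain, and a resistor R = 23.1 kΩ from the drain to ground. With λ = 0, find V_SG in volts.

V_SG = 1.62 V

With gate tied to drain, V_SG = V_SD ≥ V_SG − |V_tp|, so the device is in saturation.
k_p = μ_pC_ox · (W/L) = 3.4 mA/V².
KCL at the drain: ½ k_p (V_SG − |V_tp|)² = (V_DD − V_SG)/R.
Let x = V_SG − 1.13. Then 39.3 x² + x − 9.97 = 0, giving x = 0.491 V (positive root), so V_SG = 1.62 V.
I_D = (V_DD − V_SG)/R = (11.1 − 1.62) / 23.1 = 0.41 mA.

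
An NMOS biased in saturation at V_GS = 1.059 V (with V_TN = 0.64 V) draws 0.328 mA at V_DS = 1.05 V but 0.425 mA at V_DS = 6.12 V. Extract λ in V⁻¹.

With V_GS fixed, I_D ∝ (1 + λ V_DS) in saturation, so I_D2/I_D1 = (1 + λ V_DS2)/(1 + λ V_DS1).
0.425/0.328 = 1.296 = (1 + 6.12 λ)/(1 + 1.05 λ).
Solving: λ (I_D1 V_DS2 − I_D2 V_DS1) = I_D2 − I_D1, so λ = (0.425 − 0.328) / (0.328 × 6.12 − 0.425 × 1.05) = 0.097 / 1.56 = 0.0621 V⁻¹.

λ = 0.0621 V⁻¹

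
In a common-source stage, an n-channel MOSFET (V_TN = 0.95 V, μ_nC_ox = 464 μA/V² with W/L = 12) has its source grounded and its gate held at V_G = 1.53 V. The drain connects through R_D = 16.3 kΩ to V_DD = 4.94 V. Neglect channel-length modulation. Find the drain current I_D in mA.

V_GS = V_G = 1.53 V, so V_ov = 1.53 − 0.95 = 0.58 V.
k_n = μ_nC_ox · (W/L) = 5.568 mA/V².
Assume saturation: I_D = ½ k_n V_ov² = 0.5 × 5.568 × 0.58² = 0.937 mA, giving V_DS = V_DD − I_D R_D = 4.94 − 0.937 × 16.3 = -10.3 V.
But -10.3 V < V_ov = 0.58 V, so the device is actually in triode.
In triode I_D = k_n[V_ov V_DS − ½ V_DS²] and I_D = (V_DD − V_DS)/R_D. Equating: 45.4 V_DS² − 53.64 V_DS + 4.94 = 0, giving V_DS = 0.101 V (the root below V_ov).
I_D = (4.94 − 0.101) / 16.3 = 0.297 mA.

I_D = 0.297 mA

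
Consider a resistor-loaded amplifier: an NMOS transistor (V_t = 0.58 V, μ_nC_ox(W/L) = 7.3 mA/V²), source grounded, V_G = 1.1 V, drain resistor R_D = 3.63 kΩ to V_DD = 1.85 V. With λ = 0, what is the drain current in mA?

I_D = 0.470 mA

V_GS = V_G = 1.1 V, so V_ov = 1.1 − 0.58 = 0.52 V.
Assume saturation: I_D = ½ k_n V_ov² = 0.5 × 7.3 × 0.52² = 0.987 mA, giving V_DS = V_DD − I_D R_D = 1.85 − 0.987 × 3.63 = -1.73 V.
But -1.73 V < V_ov = 0.52 V, so the device is actually in triode.
In triode I_D = k_n[V_ov V_DS − ½ V_DS²] and I_D = (V_DD − V_DS)/R_D. Equating: 13.2 V_DS² − 14.78 V_DS + 1.85 = 0, giving V_DS = 0.144 V (the root below V_ov).
I_D = (1.85 − 0.144) / 3.63 = 0.47 mA.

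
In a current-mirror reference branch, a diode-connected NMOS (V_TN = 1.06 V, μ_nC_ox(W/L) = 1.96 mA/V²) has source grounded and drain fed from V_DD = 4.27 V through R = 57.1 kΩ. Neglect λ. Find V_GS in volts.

V_GS = 1.29 V

With gate tied to drain, V_GS = V_DS ≥ V_GS − V_TN, so the device is in saturation.
KCL at the drain: ½ k_n (V_GS − V_TN)² = (V_DD − V_GS)/R.
Let x = V_GS − 1.06. Then 56 x² + x − 3.21 = 0, giving x = 0.231 V (positive root), so V_GS = 1.29 V.
I_D = (V_DD − V_GS)/R = (4.27 − 1.29) / 57.1 = 0.0522 mA.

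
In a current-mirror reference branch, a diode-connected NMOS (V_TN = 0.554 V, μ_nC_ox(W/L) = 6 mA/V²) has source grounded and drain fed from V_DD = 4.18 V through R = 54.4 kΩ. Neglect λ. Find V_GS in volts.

V_GS = 0.700 V

With gate tied to drain, V_GS = V_DS ≥ V_GS − V_TN, so the device is in saturation.
KCL at the drain: ½ k_n (V_GS − V_TN)² = (V_DD − V_GS)/R.
Let x = V_GS − 0.554. Then 163 x² + x − 3.626 = 0, giving x = 0.146 V (positive root), so V_GS = 0.7 V.
I_D = (V_DD − V_GS)/R = (4.18 − 0.7) / 54.4 = 0.064 mA.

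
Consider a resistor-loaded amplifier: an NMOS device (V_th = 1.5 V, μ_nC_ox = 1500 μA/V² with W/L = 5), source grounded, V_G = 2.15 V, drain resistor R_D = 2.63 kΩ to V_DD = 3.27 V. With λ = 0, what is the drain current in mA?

V_GS = V_G = 2.15 V, so V_ov = 2.15 − 1.5 = 0.65 V.
k_n = μ_nC_ox · (W/L) = 7.5 mA/V².
Assume saturation: I_D = ½ k_n V_ov² = 0.5 × 7.5 × 0.65² = 1.58 mA, giving V_DS = V_DD − I_D R_D = 3.27 − 1.58 × 2.63 = -0.897 V.
But -0.897 V < V_ov = 0.65 V, so the device is actually in triode.
In triode I_D = k_n[V_ov V_DS − ½ V_DS²] and I_D = (V_DD − V_DS)/R_D. Equating: 9.86 V_DS² − 13.82 V_DS + 3.27 = 0, giving V_DS = 0.301 V (the root below V_ov).
I_D = (3.27 − 0.301) / 2.63 = 1.13 mA.

I_D = 1.13 mA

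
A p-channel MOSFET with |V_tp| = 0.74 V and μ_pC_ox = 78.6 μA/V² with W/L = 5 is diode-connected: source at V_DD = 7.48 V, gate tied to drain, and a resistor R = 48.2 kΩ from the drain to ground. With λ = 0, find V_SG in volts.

V_SG = 1.53 V

With gate tied to drain, V_SG = V_SD ≥ V_SG − |V_tp|, so the device is in saturation.
k_p = μ_pC_ox · (W/L) = 0.393 mA/V².
KCL at the drain: ½ k_p (V_SG − |V_tp|)² = (V_DD − V_SG)/R.
Let x = V_SG − 0.74. Then 9.47 x² + x − 6.74 = 0, giving x = 0.792 V (positive root), so V_SG = 1.53 V.
I_D = (V_DD − V_SG)/R = (7.48 − 1.53) / 48.2 = 0.123 mA.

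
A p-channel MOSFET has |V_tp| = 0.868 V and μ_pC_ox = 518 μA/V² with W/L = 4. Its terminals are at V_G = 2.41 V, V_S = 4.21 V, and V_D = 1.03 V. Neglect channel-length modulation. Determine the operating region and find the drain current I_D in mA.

V_SG = V_S − V_G = 4.21 − 2.41 = 1.8 V; V_SD = V_S − V_D = 4.21 − 1.03 = 3.18 V.
k_p = μ_pC_ox · (W/L) = 2.072 mA/V².
V_ov = V_SG − |V_tp| = 1.8 − 0.868 = 0.932 V.
Since V_SD = 3.18 V ≥ V_ov = 0.932 V, the device is in saturation.
I_D = ½ k_p V_ov² = 0.5 × 2.072 × 0.932² = 0.9 mA.

Saturation; I_D = 0.900 mA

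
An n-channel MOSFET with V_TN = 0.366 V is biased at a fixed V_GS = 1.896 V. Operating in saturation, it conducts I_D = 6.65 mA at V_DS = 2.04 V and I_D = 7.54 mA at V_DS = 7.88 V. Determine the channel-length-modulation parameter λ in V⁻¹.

λ = 0.0240 V⁻¹

With V_GS fixed, I_D ∝ (1 + λ V_DS) in saturation, so I_D2/I_D1 = (1 + λ V_DS2)/(1 + λ V_DS1).
7.54/6.65 = 1.134 = (1 + 7.88 λ)/(1 + 2.04 λ).
Solving: λ (I_D1 V_DS2 − I_D2 V_DS1) = I_D2 − I_D1, so λ = (7.54 − 6.65) / (6.65 × 7.88 − 7.54 × 2.04) = 0.89 / 37 = 0.024 V⁻¹.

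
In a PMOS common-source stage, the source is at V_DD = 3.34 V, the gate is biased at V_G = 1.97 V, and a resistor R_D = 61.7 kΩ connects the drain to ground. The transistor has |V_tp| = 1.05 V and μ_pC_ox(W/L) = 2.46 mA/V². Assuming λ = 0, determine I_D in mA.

V_SG = V_DD − V_G = 3.34 − 1.97 = 1.37 V, so V_ov = 1.37 − 1.05 = 0.32 V.
Assume saturation: I_D = ½ k_p V_ov² = 0.5 × 2.46 × 0.32² = 0.126 mA, giving V_SD = V_DD − I_D R_D = 3.34 − 0.126 × 61.7 = -4.43 V.
But -4.43 V < V_ov = 0.32 V, so the device is actually in triode.
In triode I_D = k_p[V_ov V_SD − ½ V_SD²] and I_D = (V_DD − V_SD)/R_D. Equating: 75.9 V_SD² − 49.57 V_SD + 3.34 = 0, giving V_SD = 0.0763 V (the root below V_ov).
I_D = (3.34 − 0.0763) / 61.7 = 0.0529 mA.

I_D = 0.0529 mA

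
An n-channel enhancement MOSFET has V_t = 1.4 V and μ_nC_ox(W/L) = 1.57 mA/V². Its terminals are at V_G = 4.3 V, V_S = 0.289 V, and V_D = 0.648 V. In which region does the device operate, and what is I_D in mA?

V_GS = V_G − V_S = 4.3 − 0.289 = 4.01 V; V_DS = V_D − V_S = 0.648 − 0.289 = 0.359 V.
V_ov = V_GS − V_t = 4.01 − 1.4 = 2.61 V.
Since V_DS = 0.359 V < V_ov = 2.61 V, the device is in the triode region.
I_D = k_n [V_ov · V_DS − ½ V_DS²] = 1.57 × [2.61 × 0.359 − 0.5 × 0.359²] = 1.37 mA.

Triode; I_D = 1.37 mA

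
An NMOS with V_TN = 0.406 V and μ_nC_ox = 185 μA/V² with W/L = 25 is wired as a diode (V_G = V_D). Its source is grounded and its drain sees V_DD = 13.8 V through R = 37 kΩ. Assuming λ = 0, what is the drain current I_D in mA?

With gate tied to drain, V_GS = V_DS ≥ V_GS − V_TN, so the device is in saturation.
k_n = μ_nC_ox · (W/L) = 4.625 mA/V².
KCL at the drain: ½ k_n (V_GS − V_TN)² = (V_DD − V_GS)/R.
Let x = V_GS − 0.406. Then 85.6 x² + x − 13.39 = 0, giving x = 0.39 V (positive root), so V_GS = 0.796 V.
I_D = (V_DD − V_GS)/R = (13.8 − 0.796) / 37 = 0.351 mA.

I_D = 0.351 mA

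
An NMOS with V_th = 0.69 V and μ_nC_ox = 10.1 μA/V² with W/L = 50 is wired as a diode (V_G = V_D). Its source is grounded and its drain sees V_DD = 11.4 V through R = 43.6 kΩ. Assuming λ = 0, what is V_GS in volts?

V_GS = 1.63 V

With gate tied to drain, V_GS = V_DS ≥ V_GS − V_th, so the device is in saturation.
k_n = μ_nC_ox · (W/L) = 0.505 mA/V².
KCL at the drain: ½ k_n (V_GS − V_th)² = (V_DD − V_GS)/R.
Let x = V_GS − 0.69. Then 11 x² + x − 10.71 = 0, giving x = 0.942 V (positive root), so V_GS = 1.63 V.
I_D = (V_DD − V_GS)/R = (11.4 − 1.63) / 43.6 = 0.224 mA.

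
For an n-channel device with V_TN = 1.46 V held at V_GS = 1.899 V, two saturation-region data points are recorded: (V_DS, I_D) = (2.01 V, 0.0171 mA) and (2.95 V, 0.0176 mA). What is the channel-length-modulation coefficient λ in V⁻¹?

λ = 0.0332 V⁻¹

With V_GS fixed, I_D ∝ (1 + λ V_DS) in saturation, so I_D2/I_D1 = (1 + λ V_DS2)/(1 + λ V_DS1).
0.0176/0.0171 = 1.029 = (1 + 2.95 λ)/(1 + 2.01 λ).
Solving: λ (I_D1 V_DS2 − I_D2 V_DS1) = I_D2 − I_D1, so λ = (0.0176 − 0.0171) / (0.0171 × 2.95 − 0.0176 × 2.01) = 0.0005 / 0.0151 = 0.0332 V⁻¹.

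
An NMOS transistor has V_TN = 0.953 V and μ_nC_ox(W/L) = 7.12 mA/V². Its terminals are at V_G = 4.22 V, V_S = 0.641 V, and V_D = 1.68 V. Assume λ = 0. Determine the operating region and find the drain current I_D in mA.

Triode; I_D = 15.6 mA

V_GS = V_G − V_S = 4.22 − 0.641 = 3.58 V; V_DS = V_D − V_S = 1.68 − 0.641 = 1.04 V.
V_ov = V_GS − V_TN = 3.58 − 0.953 = 2.63 V.
Since V_DS = 1.04 V < V_ov = 2.63 V, the device is in the triode region.
I_D = k_n [V_ov · V_DS − ½ V_DS²] = 7.12 × [2.63 × 1.04 − 0.5 × 1.04²] = 15.6 mA.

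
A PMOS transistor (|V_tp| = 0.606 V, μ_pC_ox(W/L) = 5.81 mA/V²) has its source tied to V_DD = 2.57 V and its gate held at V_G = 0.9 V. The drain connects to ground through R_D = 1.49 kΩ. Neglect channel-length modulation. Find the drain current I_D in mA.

I_D = 1.53 mA

V_SG = V_DD − V_G = 2.57 − 0.9 = 1.67 V, so V_ov = 1.67 − 0.606 = 1.06 V.
Assume saturation: I_D = ½ k_p V_ov² = 0.5 × 5.81 × 1.06² = 3.29 mA, giving V_SD = V_DD − I_D R_D = 2.57 − 3.29 × 1.49 = -2.33 V.
But -2.33 V < V_ov = 1.06 V, so the device is actually in triode.
In triode I_D = k_p[V_ov V_SD − ½ V_SD²] and I_D = (V_DD − V_SD)/R_D. Equating: 4.33 V_SD² − 10.21 V_SD + 2.57 = 0, giving V_SD = 0.286 V (the root below V_ov).
I_D = (2.57 − 0.286) / 1.49 = 1.53 mA.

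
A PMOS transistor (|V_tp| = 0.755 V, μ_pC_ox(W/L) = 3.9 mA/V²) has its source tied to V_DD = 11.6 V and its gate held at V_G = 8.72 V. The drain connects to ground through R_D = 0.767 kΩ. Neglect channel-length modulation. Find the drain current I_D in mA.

I_D = 8.81 mA

V_SG = V_DD − V_G = 11.6 − 8.72 = 2.88 V, so V_ov = 2.88 − 0.755 = 2.12 V.
Assume saturation: I_D = ½ k_p V_ov² = 0.5 × 3.9 × 2.12² = 8.81 mA, giving V_SD = V_DD − I_D R_D = 11.6 − 8.81 × 0.767 = 4.85 V.
V_SD = 4.85 V ≥ V_ov = 2.12 V, confirming saturation.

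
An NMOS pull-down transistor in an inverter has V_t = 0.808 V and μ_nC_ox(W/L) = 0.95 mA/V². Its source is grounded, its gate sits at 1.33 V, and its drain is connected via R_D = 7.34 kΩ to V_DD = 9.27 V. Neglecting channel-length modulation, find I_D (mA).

V_GS = V_G = 1.33 V, so V_ov = 1.33 − 0.808 = 0.522 V.
Assume saturation: I_D = ½ k_n V_ov² = 0.5 × 0.95 × 0.522² = 0.129 mA, giving V_DS = V_DD − I_D R_D = 9.27 − 0.129 × 7.34 = 8.32 V.
V_DS = 8.32 V ≥ V_ov = 0.522 V, confirming saturation.

I_D = 0.129 mA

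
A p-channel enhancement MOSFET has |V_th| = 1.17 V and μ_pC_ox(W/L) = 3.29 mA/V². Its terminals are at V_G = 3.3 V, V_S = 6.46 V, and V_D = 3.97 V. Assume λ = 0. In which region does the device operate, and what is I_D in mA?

V_SG = V_S − V_G = 6.46 − 3.3 = 3.16 V; V_SD = V_S − V_D = 6.46 − 3.97 = 2.49 V.
V_ov = V_SG − |V_th| = 3.16 − 1.17 = 1.99 V.
Since V_SD = 2.49 V ≥ V_ov = 1.99 V, the device is in saturation.
I_D = ½ k_p V_ov² = 0.5 × 3.29 × 1.99² = 6.51 mA.

Saturation; I_D = 6.51 mA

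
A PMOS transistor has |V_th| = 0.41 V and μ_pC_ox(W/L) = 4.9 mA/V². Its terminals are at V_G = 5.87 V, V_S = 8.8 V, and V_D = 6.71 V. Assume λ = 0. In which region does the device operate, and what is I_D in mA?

Triode; I_D = 15.1 mA

V_SG = V_S − V_G = 8.8 − 5.87 = 2.93 V; V_SD = V_S − V_D = 8.8 − 6.71 = 2.09 V.
V_ov = V_SG − |V_th| = 2.93 − 0.41 = 2.52 V.
Since V_SD = 2.09 V < V_ov = 2.52 V, the device is in the triode region.
I_D = k_p [V_ov · V_SD − ½ V_SD²] = 4.9 × [2.52 × 2.09 − 0.5 × 2.09²] = 15.1 mA.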